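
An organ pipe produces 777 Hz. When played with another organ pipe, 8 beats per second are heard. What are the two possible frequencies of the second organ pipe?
f₂ = 777 ± 8 Hz → 785 Hz or 769 Hz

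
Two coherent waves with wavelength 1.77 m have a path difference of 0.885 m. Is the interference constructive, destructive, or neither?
destructive — path difference = 0.5λ, an odd multiple of λ/2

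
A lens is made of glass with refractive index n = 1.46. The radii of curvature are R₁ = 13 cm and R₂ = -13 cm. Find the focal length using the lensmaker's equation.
1/f = (n − 1)(1/R₁ − 1/R₂) → f = 14.13 cm (converging lens)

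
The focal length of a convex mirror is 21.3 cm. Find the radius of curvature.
R = 2|f| = 42.6 cm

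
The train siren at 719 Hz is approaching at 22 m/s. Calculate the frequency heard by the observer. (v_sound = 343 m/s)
f_obs = f·v/(v − v_s) = 768.3 Hz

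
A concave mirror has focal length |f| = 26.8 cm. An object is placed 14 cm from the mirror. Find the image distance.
f = +26.8 cm (concave); 1/di = 1/f − 1/do → di = -29.31 cm (virtual image, behind mirror)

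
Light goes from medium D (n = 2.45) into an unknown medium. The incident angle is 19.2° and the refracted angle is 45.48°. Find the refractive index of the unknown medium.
n₂ = n₁·sin θ₁ / sin θ₂ = 1.13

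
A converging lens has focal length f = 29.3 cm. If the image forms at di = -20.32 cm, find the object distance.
1/do = 1/f − 1/di → do = 12 cm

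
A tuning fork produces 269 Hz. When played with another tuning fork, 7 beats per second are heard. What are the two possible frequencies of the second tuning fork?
f₂ = 269 ± 7 Hz → 276 Hz or 262 Hz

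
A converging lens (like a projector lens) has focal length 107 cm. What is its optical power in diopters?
P = 1/f = 0.9346 D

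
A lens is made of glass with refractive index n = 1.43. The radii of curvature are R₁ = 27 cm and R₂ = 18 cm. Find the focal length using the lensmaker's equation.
1/f = (n − 1)(1/R₁ − 1/R₂) → f = -125.6 cm (diverging lens)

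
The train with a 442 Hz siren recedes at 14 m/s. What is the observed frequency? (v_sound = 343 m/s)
f_obs = f·v/(v + v_s) = 424.7 Hz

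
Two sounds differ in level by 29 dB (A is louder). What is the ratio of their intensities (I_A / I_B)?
I_A/I_B = 10^(Δβ/10) = 794.3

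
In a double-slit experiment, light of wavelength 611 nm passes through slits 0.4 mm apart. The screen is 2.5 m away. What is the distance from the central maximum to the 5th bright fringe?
y = mλL/d = 19.09 mm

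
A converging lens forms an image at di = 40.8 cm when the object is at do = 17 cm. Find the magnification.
M = −di/do = -2.4 (inverted image)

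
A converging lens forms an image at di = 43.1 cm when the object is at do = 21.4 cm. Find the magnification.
M = −di/do = -2.014 (inverted image)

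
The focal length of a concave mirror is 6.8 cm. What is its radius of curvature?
R = 2|f| = 13.6 cm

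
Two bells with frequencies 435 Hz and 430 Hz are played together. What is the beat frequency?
5 Hz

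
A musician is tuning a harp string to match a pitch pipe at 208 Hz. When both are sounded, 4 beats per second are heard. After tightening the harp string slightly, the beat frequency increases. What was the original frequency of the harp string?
212 Hz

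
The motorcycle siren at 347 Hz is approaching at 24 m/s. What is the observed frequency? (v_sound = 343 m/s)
f_obs = f·v/(v − v_s) = 373.1 Hz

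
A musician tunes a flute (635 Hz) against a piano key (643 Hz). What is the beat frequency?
8 Hz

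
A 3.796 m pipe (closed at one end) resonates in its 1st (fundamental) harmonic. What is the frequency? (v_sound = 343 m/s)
fₙ = nv/(4L) = 22.59 Hz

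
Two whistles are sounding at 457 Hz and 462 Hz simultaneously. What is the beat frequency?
5 Hz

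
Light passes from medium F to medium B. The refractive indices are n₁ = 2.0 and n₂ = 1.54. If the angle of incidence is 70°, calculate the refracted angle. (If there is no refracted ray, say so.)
sin θ₂ = (n₁/n₂)·sin θ₁ = 1.22 > 1, so there is no refracted ray — the light undergoes total internal reflection.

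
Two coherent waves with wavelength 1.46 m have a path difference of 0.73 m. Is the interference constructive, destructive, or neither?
destructive — path difference = 0.5λ, an odd multiple of λ/2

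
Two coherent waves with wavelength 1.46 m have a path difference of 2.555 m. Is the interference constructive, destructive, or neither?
neither (partial) — path difference = 1.75λ, neither a whole number of wavelengths nor an odd multiple of λ/2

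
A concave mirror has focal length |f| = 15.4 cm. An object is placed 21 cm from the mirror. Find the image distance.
f = +15.4 cm (concave); 1/di = 1/f − 1/do → di = 57.75 cm (real image, in front of mirror)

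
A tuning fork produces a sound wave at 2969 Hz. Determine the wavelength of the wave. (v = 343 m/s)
λ = v/f = 0.1155 m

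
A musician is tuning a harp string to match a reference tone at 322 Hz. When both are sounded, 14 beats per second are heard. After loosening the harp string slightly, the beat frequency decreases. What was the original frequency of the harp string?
336 Hz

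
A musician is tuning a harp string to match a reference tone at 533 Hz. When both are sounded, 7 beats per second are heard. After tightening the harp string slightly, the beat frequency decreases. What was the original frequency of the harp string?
526 Hz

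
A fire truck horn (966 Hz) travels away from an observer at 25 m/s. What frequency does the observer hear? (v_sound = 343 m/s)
f_obs = f·v/(v + v_s) = 900.4 Hz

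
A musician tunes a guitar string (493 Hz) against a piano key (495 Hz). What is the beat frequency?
2 Hz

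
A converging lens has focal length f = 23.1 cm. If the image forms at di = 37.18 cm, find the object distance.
1/do = 1/f − 1/di → do = 61 cm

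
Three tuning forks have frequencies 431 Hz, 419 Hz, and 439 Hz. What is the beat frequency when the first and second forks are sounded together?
12 Hz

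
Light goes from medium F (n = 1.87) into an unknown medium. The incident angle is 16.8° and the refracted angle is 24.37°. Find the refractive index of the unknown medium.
n₂ = n₁·sin θ₁ / sin θ₂ = 1.31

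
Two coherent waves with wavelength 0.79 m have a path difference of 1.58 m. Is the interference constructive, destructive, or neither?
constructive — path difference = 2λ, a whole number of wavelengths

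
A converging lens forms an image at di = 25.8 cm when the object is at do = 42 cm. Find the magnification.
M = −di/do = -0.6143 (inverted image)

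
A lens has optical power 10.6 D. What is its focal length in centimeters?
f = 1/P = 9.434 cm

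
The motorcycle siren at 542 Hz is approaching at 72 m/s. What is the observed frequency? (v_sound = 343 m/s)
f_obs = f·v/(v − v_s) = 686 Hz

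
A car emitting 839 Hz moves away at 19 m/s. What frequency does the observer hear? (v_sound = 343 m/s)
f_obs = f·v/(v + v_s) = 795 Hz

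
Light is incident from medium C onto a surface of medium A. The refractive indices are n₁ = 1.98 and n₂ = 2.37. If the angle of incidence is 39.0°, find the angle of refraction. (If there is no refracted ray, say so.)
sin θ₂ = (n₁/n₂)·sin θ₁ = 0.5258 → θ₂ = 31.72°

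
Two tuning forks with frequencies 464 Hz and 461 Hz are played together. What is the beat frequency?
3 Hz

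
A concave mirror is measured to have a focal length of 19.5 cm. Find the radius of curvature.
R = 2|f| = 39 cm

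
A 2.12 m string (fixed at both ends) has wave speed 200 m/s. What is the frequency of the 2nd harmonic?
fₙ = nv/(2L) = 94.34 Hz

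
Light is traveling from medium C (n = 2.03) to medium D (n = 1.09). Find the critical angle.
θc = arcsin(n₂/n₁) = 32.48°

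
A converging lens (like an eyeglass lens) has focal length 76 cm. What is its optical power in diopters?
P = 1/f = 1.316 D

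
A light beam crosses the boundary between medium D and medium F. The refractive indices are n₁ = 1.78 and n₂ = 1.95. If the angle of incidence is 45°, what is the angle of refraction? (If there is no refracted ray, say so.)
sin θ₂ = (n₁/n₂)·sin θ₁ = 0.6455 → θ₂ = 40.2°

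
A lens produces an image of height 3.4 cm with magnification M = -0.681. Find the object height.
ho = |hi|/|M| = 4.993 cm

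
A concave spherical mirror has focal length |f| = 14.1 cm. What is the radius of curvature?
R = 2|f| = 28.2 cm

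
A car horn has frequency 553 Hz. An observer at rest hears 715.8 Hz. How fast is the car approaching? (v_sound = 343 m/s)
v_s = v·(1 − f/f_obs) = 78.01 m/s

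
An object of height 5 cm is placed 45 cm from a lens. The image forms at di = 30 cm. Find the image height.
hi = (-di/do) × ho = -3.333 cm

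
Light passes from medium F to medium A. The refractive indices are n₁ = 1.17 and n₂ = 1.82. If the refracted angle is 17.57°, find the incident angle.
sin θ₁ = (n₂/n₁)·sin θ₂ → θ₁ = 28.01°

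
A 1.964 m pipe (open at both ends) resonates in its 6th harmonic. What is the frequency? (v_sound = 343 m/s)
fₙ = nv/(2L) = 523.9 Hz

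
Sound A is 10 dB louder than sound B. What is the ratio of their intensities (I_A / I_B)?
I_A/I_B = 10^(Δβ/10) = 10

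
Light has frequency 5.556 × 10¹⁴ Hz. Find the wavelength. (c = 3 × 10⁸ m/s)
λ = c/f = 540 nm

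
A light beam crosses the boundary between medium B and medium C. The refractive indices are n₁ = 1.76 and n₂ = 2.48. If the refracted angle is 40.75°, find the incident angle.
sin θ₁ = (n₂/n₁)·sin θ₂ → θ₁ = 66.9°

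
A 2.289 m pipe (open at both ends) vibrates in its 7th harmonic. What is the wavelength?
λₙ = 2L/n = 0.654 m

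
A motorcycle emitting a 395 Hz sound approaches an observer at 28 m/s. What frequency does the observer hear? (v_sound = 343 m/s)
f_obs = f·v/(v − v_s) = 430.1 Hz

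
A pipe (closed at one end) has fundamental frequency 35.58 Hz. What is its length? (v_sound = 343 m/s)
L = v/(4f₁) = 2.41 m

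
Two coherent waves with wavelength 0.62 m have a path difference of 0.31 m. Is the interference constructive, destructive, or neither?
destructive — path difference = 0.5λ, an odd multiple of λ/2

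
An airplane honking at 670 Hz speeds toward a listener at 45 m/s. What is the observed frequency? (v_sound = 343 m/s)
f_obs = f·v/(v − v_s) = 771.2 Hz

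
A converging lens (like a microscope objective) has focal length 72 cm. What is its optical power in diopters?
P = 1/f = 1.389 D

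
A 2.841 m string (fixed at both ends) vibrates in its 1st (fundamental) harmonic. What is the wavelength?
λₙ = 2L/n = 5.682 m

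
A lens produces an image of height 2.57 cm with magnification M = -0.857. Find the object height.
ho = |hi|/|M| = 2.999 cm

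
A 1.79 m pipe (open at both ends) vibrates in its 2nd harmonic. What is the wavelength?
λₙ = 2L/n = 1.79 m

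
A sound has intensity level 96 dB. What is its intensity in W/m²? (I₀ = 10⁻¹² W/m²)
I = I₀·10^(β/10) = 3.98 × 10⁻³ W/m²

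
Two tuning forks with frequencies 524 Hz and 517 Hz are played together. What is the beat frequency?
7 Hz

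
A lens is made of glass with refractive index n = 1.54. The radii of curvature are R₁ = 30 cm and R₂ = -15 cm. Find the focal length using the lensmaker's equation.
1/f = (n − 1)(1/R₁ − 1/R₂) → f = 18.52 cm (converging lens)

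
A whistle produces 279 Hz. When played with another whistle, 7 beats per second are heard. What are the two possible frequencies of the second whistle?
f₂ = 279 ± 7 Hz → 286 Hz or 272 Hz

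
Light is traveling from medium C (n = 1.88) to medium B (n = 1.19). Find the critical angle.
θc = arcsin(n₂/n₁) = 39.27°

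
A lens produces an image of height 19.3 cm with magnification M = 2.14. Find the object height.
ho = |hi|/|M| = 9.019 cm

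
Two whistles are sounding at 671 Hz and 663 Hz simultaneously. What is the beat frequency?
8 Hz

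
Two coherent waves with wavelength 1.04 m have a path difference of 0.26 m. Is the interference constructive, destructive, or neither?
neither (partial) — path difference = 0.25λ, neither a whole number of wavelengths nor an odd multiple of λ/2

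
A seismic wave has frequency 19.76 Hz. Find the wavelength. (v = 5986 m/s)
λ = v/f = 302.9 m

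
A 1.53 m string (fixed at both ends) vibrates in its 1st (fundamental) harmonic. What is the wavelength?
λₙ = 2L/n = 3.06 m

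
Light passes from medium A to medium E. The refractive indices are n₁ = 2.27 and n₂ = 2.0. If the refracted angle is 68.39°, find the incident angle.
sin θ₁ = (n₂/n₁)·sin θ₂ → θ₁ = 55°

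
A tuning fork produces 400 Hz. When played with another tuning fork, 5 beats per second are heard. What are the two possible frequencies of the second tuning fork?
f₂ = 400 ± 5 Hz → 405 Hz or 395 Hz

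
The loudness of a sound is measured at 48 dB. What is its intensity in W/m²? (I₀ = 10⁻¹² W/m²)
I = I₀·10^(β/10) = 6.31 × 10⁻⁸ W/m²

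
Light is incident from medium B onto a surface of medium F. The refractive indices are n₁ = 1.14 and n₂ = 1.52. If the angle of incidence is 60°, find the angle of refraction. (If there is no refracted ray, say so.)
sin θ₂ = (n₁/n₂)·sin θ₁ = 0.6495 → θ₂ = 40.51°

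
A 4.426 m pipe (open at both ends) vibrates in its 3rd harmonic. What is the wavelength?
λₙ = 2L/n = 2.951 m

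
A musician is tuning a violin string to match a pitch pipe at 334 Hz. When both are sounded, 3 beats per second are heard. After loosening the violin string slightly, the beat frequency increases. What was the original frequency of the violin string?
331 Hz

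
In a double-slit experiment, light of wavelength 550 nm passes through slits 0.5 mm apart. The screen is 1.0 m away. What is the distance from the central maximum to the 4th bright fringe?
y = mλL/d = 4.4 mm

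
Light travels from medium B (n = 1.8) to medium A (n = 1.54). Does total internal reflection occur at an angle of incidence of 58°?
θc = arcsin(n₂/n₁) = 58.82°; 58° < θc, so no — the ray refracts.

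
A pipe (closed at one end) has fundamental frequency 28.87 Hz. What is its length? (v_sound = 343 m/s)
L = v/(4f₁) = 2.97 m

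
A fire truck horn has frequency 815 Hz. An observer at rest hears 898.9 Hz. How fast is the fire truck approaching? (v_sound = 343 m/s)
v_s = v·(1 − f/f_obs) = 32.01 m/s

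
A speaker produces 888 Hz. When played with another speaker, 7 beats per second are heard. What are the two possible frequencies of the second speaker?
f₂ = 888 ± 7 Hz → 895 Hz or 881 Hz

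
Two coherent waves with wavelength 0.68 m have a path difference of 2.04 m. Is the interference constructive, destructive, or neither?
constructive — path difference = 3λ, a whole number of wavelengths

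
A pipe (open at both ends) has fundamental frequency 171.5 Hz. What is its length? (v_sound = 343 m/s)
L = v/(2f₁) = 1 m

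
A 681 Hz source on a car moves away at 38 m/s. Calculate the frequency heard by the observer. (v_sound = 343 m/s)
f_obs = f·v/(v + v_s) = 613.1 Hz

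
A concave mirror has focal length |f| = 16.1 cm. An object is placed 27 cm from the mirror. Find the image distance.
f = +16.1 cm (concave); 1/di = 1/f − 1/do → di = 39.88 cm (real image, in front of mirror)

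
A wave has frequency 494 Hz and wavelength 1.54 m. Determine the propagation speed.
v = fλ = 760.8 m/s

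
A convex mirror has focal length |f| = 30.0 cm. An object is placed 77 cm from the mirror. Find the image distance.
f = −30.0 cm (convex); 1/di = 1/f − 1/do → di = -21.59 cm (virtual image, behind mirror)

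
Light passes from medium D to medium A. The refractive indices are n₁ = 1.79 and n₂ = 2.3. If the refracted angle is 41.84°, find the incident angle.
sin θ₁ = (n₂/n₁)·sin θ₂ → θ₁ = 58.99°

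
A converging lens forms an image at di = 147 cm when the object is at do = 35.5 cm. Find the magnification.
M = −di/do = -4.141 (inverted image)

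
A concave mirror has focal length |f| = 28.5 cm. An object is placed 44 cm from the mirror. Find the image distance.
f = +28.5 cm (concave); 1/di = 1/f − 1/do → di = 80.9 cm (real image, in front of mirror)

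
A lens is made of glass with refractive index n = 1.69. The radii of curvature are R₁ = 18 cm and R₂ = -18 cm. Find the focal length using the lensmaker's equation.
1/f = (n − 1)(1/R₁ − 1/R₂) → f = 13.04 cm (converging lens)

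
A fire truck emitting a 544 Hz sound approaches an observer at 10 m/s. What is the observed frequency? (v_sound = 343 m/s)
f_obs = f·v/(v − v_s) = 560.3 Hz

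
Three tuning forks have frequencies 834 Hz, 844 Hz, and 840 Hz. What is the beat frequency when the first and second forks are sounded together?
10 Hz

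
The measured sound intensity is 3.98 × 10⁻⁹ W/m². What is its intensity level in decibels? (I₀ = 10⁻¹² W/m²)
β = 10·log₁₀(I/I₀) = 36 dB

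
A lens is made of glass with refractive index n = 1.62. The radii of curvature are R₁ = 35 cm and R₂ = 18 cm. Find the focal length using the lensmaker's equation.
1/f = (n − 1)(1/R₁ − 1/R₂) → f = -59.77 cm (diverging lens)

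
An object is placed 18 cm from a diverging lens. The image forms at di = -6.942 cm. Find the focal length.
1/f = 1/do + 1/di → f = -11.3 cm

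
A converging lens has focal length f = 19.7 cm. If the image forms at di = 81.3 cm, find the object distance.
1/do = 1/f − 1/di → do = 26 cm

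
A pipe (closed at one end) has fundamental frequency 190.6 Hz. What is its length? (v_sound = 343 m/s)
L = v/(4f₁) = 0.4499 m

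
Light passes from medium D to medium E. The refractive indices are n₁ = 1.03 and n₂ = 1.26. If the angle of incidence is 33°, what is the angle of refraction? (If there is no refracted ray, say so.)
sin θ₂ = (n₁/n₂)·sin θ₁ = 0.4452 → θ₂ = 26.44°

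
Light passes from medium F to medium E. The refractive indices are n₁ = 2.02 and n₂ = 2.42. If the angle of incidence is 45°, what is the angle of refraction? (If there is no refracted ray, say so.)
sin θ₂ = (n₁/n₂)·sin θ₁ = 0.5902 → θ₂ = 36.17°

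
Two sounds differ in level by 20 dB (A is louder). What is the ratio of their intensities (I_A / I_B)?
I_A/I_B = 10^(Δβ/10) = 100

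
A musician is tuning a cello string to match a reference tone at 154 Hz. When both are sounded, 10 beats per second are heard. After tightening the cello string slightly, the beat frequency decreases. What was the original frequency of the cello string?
144 Hz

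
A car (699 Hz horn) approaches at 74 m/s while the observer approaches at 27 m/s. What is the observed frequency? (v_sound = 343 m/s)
f_obs = f·(v + v_o)/(v − v_s) = 961.4 Hz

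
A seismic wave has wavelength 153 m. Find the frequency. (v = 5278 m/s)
f = v/λ = 34.5 Hz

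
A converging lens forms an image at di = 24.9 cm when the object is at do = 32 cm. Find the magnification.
M = −di/do = -0.7781 (inverted image)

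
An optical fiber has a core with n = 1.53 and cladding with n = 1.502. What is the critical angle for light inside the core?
θc = arcsin(n_cladding/n_core) = 79.02°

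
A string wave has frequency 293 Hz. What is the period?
T = 1/f = 0.003413 s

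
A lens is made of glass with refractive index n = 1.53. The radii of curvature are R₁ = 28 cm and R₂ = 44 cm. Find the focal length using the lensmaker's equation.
1/f = (n − 1)(1/R₁ − 1/R₂) → f = 145.3 cm (converging lens)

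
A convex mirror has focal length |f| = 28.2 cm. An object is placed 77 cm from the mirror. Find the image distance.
f = −28.2 cm (convex); 1/di = 1/f − 1/do → di = -20.64 cm (virtual image, behind mirror)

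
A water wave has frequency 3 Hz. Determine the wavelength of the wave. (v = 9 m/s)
λ = v/f = 3 m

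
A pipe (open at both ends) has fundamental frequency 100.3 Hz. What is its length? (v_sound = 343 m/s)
L = v/(2f₁) = 1.71 m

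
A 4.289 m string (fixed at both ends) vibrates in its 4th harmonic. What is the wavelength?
λₙ = 2L/n = 2.144 m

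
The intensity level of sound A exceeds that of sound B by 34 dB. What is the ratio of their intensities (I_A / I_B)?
I_A/I_B = 10^(Δβ/10) = 2512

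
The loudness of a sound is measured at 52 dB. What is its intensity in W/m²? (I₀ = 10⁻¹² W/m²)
I = I₀·10^(β/10) = 1.58 × 10⁻⁷ W/m²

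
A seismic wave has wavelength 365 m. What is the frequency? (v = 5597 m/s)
f = v/λ = 15.33 Hz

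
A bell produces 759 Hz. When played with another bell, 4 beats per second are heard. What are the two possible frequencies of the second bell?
f₂ = 759 ± 4 Hz → 763 Hz or 755 Hz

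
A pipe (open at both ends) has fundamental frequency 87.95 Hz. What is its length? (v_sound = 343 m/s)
L = v/(2f₁) = 1.95 m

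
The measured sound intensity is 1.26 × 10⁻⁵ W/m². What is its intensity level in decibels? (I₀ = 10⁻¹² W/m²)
β = 10·log₁₀(I/I₀) = 71 dB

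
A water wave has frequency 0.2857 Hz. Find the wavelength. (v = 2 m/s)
λ = v/f = 7 m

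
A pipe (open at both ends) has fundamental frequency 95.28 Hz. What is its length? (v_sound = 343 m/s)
L = v/(2f₁) = 1.8 m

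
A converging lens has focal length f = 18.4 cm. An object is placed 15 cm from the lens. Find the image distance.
1/di = 1/f − 1/do → di = -81.18 cm (virtual image)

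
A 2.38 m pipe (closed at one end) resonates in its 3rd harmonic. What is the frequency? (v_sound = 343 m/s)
fₙ = nv/(4L) = 108.1 Hz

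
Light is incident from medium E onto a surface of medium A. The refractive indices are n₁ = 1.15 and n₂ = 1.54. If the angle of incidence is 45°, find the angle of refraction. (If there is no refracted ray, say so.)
sin θ₂ = (n₁/n₂)·sin θ₁ = 0.528 → θ₂ = 31.87°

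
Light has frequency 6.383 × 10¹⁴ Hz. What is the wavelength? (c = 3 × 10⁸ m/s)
λ = c/f = 470 nm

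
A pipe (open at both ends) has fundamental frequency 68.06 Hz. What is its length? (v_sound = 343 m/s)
L = v/(2f₁) = 2.52 m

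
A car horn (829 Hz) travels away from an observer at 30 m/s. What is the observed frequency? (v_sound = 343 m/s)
f_obs = f·v/(v + v_s) = 762.3 Hz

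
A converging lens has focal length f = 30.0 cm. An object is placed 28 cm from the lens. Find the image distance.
1/di = 1/f − 1/do → di = -420 cm (virtual image)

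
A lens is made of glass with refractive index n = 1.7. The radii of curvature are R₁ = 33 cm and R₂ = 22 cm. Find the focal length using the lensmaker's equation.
1/f = (n − 1)(1/R₁ − 1/R₂) → f = -94.29 cm (diverging lens)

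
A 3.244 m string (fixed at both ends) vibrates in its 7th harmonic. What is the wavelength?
λₙ = 2L/n = 0.9269 m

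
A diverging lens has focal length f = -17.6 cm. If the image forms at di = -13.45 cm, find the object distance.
1/do = 1/f − 1/di → do = 57.04 cm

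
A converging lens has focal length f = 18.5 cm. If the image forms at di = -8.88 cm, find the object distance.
1/do = 1/f − 1/di → do = 6 cm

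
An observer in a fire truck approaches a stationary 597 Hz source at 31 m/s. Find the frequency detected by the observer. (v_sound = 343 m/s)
f_obs = f·(v + v_o)/v = 651 Hz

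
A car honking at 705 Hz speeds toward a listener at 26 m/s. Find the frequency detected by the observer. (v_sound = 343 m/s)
f_obs = f·v/(v − v_s) = 762.8 Hz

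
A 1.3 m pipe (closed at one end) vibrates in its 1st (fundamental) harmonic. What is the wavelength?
λₙ = 4L/n = 5.2 m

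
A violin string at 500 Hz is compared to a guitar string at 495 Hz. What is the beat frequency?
5 Hz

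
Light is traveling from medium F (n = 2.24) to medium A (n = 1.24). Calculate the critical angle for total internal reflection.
θc = arcsin(n₂/n₁) = 33.61°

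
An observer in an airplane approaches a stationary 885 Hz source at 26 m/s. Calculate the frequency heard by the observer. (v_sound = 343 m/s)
f_obs = f·(v + v_o)/v = 952.1 Hz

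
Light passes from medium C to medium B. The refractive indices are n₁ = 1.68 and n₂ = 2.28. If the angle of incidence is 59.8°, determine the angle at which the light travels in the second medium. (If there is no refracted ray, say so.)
sin θ₂ = (n₁/n₂)·sin θ₁ = 0.6368 → θ₂ = 39.56°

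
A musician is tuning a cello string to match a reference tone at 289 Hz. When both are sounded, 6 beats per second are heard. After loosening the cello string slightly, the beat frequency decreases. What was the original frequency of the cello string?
295 Hz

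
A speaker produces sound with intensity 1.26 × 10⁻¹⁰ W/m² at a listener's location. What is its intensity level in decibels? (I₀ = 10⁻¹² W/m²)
β = 10·log₁₀(I/I₀) = 21 dB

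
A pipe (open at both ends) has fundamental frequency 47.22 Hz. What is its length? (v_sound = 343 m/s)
L = v/(2f₁) = 3.632 m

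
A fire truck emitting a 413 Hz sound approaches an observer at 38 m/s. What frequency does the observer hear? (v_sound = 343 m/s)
f_obs = f·v/(v − v_s) = 464.5 Hz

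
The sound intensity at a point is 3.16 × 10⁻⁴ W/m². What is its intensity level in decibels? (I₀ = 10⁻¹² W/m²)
β = 10·log₁₀(I/I₀) = 85 dB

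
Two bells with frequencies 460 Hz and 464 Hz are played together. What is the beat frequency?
4 Hz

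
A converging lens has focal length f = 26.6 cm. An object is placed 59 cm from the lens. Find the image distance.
1/di = 1/f − 1/do → di = 48.44 cm (real image)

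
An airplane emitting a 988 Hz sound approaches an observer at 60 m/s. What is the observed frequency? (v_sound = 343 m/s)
f_obs = f·v/(v − v_s) = 1197 Hz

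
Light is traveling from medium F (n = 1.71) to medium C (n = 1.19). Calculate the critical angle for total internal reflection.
θc = arcsin(n₂/n₁) = 44.1°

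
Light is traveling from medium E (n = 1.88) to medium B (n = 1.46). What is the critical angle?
θc = arcsin(n₂/n₁) = 50.95°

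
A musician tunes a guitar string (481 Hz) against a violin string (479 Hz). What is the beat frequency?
2 Hz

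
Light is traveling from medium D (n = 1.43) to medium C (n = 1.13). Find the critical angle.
θc = arcsin(n₂/n₁) = 52.21°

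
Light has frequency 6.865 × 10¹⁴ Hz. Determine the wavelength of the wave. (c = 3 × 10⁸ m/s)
λ = c/f = 437 nm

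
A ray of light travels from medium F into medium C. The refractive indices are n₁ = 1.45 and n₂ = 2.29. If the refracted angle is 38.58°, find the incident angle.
sin θ₁ = (n₂/n₁)·sin θ₂ → θ₁ = 80.02°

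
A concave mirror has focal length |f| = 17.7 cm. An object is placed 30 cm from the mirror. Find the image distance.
f = +17.7 cm (concave); 1/di = 1/f − 1/do → di = 43.17 cm (real image, in front of mirror)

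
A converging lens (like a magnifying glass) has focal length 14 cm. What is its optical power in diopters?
P = 1/f = 7.143 D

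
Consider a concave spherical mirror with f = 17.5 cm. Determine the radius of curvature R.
R = 2|f| = 35 cm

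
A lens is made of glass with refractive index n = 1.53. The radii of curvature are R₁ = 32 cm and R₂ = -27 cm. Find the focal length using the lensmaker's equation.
1/f = (n − 1)(1/R₁ − 1/R₂) → f = 27.63 cm (converging lens)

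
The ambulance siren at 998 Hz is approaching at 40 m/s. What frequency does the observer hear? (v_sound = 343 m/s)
f_obs = f·v/(v − v_s) = 1130 Hz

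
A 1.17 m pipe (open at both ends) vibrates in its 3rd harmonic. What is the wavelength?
λₙ = 2L/n = 0.78 m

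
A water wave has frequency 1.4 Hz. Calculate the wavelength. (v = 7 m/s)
λ = v/f = 5 m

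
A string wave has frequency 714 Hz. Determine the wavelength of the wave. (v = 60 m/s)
λ = v/f = 0.08403 m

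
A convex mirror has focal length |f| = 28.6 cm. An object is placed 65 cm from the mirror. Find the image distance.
f = −28.6 cm (convex); 1/di = 1/f − 1/do → di = -19.86 cm (virtual image, behind mirror)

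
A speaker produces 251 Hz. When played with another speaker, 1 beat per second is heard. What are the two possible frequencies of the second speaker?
f₂ = 251 ± 1 Hz → 252 Hz or 250 Hz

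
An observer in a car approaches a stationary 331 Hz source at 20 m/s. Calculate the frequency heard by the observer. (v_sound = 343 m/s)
f_obs = f·(v + v_o)/v = 350.3 Hz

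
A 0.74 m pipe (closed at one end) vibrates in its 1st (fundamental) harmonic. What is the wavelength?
λₙ = 4L/n = 2.96 m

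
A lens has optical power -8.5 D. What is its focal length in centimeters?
f = 1/P = -11.76 cm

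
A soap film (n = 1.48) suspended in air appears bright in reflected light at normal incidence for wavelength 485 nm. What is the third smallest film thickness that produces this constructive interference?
2nt = (m − ½)λ with m = 3 → t = (m − ½)λ/(2n) = 409.6 nm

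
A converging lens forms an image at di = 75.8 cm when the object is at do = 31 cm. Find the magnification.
M = −di/do = -2.445 (inverted image)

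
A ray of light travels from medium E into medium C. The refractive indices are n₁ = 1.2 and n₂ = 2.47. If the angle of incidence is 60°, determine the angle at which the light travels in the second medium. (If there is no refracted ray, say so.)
sin θ₂ = (n₁/n₂)·sin θ₁ = 0.4207 → θ₂ = 24.88°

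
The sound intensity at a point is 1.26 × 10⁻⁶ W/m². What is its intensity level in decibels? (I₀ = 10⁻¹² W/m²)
β = 10·log₁₀(I/I₀) = 61 dB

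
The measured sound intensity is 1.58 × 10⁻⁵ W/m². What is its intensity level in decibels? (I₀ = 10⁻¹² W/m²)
β = 10·log₁₀(I/I₀) = 71.99 dB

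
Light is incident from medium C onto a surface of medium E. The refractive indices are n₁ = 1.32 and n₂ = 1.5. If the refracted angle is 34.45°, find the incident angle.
sin θ₁ = (n₂/n₁)·sin θ₂ → θ₁ = 40°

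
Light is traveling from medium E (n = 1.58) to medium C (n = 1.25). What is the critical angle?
θc = arcsin(n₂/n₁) = 52.29°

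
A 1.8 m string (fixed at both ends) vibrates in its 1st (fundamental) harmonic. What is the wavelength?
λₙ = 2L/n = 3.6 m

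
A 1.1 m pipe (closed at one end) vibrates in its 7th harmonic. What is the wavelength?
λₙ = 4L/n = 0.6286 m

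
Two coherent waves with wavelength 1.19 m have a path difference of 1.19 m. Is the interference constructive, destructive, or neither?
constructive — path difference = 1λ, a whole number of wavelengths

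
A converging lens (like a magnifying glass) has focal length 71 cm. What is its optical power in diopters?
P = 1/f = 1.408 D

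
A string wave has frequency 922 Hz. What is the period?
T = 1/f = 0.001085 s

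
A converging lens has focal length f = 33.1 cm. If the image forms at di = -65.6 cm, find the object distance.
1/do = 1/f − 1/di → do = 22 cm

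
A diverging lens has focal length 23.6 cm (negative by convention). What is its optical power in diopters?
P = 1/f = -4.237 D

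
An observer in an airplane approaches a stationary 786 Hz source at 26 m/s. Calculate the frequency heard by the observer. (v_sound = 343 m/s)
f_obs = f·(v + v_o)/v = 845.6 Hz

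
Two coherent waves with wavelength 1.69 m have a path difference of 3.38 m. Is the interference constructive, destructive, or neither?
constructive — path difference = 2λ, a whole number of wavelengths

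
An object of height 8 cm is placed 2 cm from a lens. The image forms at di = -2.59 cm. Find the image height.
hi = (-di/do) × ho = 10.36 cm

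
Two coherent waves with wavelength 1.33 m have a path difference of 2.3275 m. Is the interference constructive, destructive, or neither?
neither (partial) — path difference = 1.75λ, neither a whole number of wavelengths nor an odd multiple of λ/2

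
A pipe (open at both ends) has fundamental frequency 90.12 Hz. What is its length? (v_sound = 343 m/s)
L = v/(2f₁) = 1.903 m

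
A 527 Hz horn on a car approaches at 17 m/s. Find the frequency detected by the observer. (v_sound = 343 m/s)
f_obs = f·v/(v − v_s) = 554.5 Hz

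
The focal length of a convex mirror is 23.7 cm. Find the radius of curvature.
R = 2|f| = 47.4 cm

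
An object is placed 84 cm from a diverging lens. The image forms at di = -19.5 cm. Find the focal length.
1/f = 1/do + 1/di → f = -25.4 cm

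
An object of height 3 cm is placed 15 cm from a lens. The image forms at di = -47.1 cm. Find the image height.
hi = (-di/do) × ho = 9.42 cm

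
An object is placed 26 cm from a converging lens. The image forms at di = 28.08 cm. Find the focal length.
1/f = 1/do + 1/di → f = 13.5 cm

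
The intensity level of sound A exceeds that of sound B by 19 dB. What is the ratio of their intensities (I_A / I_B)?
I_A/I_B = 10^(Δβ/10) = 79.43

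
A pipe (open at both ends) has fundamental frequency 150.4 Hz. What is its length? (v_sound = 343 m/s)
L = v/(2f₁) = 1.14 m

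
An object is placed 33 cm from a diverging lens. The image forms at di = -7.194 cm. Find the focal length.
1/f = 1/do + 1/di → f = -9.199 cm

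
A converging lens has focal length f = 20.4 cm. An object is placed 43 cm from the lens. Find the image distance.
1/di = 1/f − 1/do → di = 38.81 cm (real image)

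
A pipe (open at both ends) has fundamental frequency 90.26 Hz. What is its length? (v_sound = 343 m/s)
L = v/(2f₁) = 1.9 m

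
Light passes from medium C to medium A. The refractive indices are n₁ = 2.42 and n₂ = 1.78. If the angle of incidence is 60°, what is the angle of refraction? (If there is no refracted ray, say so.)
sin θ₂ = (n₁/n₂)·sin θ₁ = 1.177 > 1, so there is no refracted ray — the light undergoes total internal reflection.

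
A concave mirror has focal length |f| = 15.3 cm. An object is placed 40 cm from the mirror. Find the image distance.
f = +15.3 cm (concave); 1/di = 1/f − 1/do → di = 24.78 cm (real image, in front of mirror)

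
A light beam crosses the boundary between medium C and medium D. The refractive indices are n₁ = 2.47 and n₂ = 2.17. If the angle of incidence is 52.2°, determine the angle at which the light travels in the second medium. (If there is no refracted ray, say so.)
sin θ₂ = (n₁/n₂)·sin θ₁ = 0.8994 → θ₂ = 64.08°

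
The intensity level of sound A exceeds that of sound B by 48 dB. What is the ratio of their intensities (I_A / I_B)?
I_A/I_B = 10^(Δβ/10) = 63100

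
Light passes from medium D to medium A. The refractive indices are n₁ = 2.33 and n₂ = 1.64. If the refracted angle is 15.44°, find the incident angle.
sin θ₁ = (n₂/n₁)·sin θ₂ → θ₁ = 10.8°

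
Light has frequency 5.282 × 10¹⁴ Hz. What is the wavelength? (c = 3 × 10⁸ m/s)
λ = c/f = 568 nm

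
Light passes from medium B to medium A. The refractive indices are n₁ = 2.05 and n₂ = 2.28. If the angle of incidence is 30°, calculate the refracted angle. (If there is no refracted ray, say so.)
sin θ₂ = (n₁/n₂)·sin θ₁ = 0.4496 → θ₂ = 26.72°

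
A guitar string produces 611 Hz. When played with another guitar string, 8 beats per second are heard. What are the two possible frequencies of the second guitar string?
f₂ = 611 ± 8 Hz → 619 Hz or 603 Hz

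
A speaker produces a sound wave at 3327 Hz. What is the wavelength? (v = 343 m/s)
λ = v/f = 0.1031 m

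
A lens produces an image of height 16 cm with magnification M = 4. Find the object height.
ho = |hi|/|M| = 4 cm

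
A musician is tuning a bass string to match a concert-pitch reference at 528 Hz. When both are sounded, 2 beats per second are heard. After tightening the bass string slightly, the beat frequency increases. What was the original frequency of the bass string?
530 Hz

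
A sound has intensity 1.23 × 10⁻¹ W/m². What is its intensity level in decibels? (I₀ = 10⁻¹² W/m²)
β = 10·log₁₀(I/I₀) = 110.9 dB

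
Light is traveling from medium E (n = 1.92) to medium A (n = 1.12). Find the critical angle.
θc = arcsin(n₂/n₁) = 35.69°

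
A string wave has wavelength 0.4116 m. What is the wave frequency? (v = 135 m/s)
f = v/λ = 328 Hz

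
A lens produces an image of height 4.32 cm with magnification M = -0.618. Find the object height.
ho = |hi|/|M| = 6.99 cm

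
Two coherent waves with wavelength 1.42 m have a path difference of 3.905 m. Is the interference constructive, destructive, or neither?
neither (partial) — path difference = 2.75λ, neither a whole number of wavelengths nor an odd multiple of λ/2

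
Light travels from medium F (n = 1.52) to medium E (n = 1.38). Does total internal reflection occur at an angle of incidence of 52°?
θc = arcsin(n₂/n₁) = 65.22°; 52° < θc, so no — the ray refracts.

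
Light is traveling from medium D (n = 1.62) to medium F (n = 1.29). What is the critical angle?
θc = arcsin(n₂/n₁) = 52.78°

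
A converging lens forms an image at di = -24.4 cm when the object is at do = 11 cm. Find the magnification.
M = −di/do = 2.218 (upright image)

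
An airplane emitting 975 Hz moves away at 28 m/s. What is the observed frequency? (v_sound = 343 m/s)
f_obs = f·v/(v + v_s) = 901.4 Hz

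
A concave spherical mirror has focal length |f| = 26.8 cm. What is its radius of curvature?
R = 2|f| = 53.6 cm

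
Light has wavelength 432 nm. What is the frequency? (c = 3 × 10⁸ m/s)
f = c/λ = 6.944 × 10¹⁴ Hz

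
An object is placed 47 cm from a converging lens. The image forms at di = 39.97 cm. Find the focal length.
1/f = 1/do + 1/di → f = 21.6 cm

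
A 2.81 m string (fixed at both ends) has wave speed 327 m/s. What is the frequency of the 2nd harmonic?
fₙ = nv/(2L) = 116.4 Hz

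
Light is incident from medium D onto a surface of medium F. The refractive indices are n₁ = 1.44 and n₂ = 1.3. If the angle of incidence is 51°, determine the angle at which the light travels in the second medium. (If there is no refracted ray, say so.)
sin θ₂ = (n₁/n₂)·sin θ₁ = 0.8608 → θ₂ = 59.41°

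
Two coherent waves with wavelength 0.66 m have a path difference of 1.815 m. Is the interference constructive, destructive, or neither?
neither (partial) — path difference = 2.75λ, neither a whole number of wavelengths nor an odd multiple of λ/2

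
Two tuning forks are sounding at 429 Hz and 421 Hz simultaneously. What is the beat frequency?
8 Hz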